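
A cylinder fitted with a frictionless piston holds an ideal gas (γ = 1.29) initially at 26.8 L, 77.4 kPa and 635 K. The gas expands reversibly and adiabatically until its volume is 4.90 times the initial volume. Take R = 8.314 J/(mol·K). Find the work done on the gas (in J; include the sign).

n = P₁V₁/(RT₁) = 77.4×26.8/(8.314×635) = 0.393 mol.
Adiabatic: TV^(γ−1) = const ⇒ T₂ = 635×(0.204)^0.290 = 401 K; PV^γ = const ⇒ P₂ = 9.96 kPa.
ΔU = nCvΔT = 0.393×28.7×(401−635) = -2640 J.
Q = 0 for an adiabatic process, so W = −ΔU = 2640 J.
Work done on the gas = −W_by = -2640 J.

-2640 J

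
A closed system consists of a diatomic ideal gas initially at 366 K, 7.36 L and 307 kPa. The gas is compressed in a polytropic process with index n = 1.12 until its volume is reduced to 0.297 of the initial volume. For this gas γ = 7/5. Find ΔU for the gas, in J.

886 J

n = P₁V₁/(RT₁) = 307×7.36/(8.314×366) = 0.743 mol.
Polytropic n=1.12: T₂ = T₁(V₁/V₂)^(n−1) = 366×(3.37)^0.12 = 423 K; P₂ = P₁(V₁/V₂)^n = 1200 kPa.
For an ideal gas ΔU = nCvΔT with Cv = (5/2)R = 20.8 J/(mol·K).
ΔU = 0.743×20.8×(423−366) = 886 J.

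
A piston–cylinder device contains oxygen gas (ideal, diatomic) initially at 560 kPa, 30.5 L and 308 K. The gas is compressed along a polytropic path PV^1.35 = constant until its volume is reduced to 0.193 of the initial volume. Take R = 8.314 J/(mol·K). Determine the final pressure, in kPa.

5160 kPa

Polytropic n=1.35: T₂ = T₁(V₁/V₂)^(n−1) = 308×(5.18)^0.35 = 548 K; P₂ = P₁(V₁/V₂)^n = 5160 kPa.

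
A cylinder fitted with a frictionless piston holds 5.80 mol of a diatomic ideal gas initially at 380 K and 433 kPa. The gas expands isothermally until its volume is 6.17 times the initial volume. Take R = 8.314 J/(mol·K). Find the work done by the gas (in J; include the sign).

V₁ = nRT₁/P₁ = 5.80×8.314×380/433 = 42.3 L.
Isothermal: T stays 380 K; PV = const ⇒ V₂ = 261 L, P₂ = 70.2 kPa.
W = nRT ln(V₂/V₁) = 5.80×8.314×380×ln(6.17) = 33300 J.

33300 J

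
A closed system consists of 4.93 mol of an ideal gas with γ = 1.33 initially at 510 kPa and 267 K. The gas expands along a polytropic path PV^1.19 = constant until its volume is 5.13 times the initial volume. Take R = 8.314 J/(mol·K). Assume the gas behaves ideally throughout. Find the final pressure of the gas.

V₁ = nRT₁/P₁ = 4.93×8.314×267/510 = 21.5 L.
Polytropic n=1.19: T₂ = T₁(V₁/V₂)^(n−1) = 267×(0.195)^0.19 = 196 K; P₂ = P₁(V₁/V₂)^n = 72.9 kPa.

72.9 kPa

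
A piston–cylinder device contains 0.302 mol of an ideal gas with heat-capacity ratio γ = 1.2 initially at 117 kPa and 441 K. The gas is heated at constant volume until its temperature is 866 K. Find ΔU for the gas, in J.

V₁ = nRT₁/P₁ = 0.302×8.314×441/117 = 9.46 L.
Isochoric: V stays 9.46 L; P/T = const ⇒ T₂ = 866 K, P₂ = 230 kPa.
For an ideal gas ΔU = nCvΔT with Cv = R/(γ−1) = 41.6 J/(mol·K).
ΔU = 0.302×41.6×(866−441) = 5340 J.

5340 J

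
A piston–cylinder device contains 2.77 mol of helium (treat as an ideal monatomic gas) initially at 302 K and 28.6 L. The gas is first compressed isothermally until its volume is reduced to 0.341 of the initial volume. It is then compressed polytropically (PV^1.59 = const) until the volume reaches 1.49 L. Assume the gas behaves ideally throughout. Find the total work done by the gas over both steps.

-31400 J

P₁ = nRT₁/V₁ = 2.77×8.314×302/28.6 = 243 kPa.
Step 1 — Isothermal: T stays 302 K; PV = const ⇒ V₂ = 9.75 L, P₂ = 713 kPa.
ΔU = 0 (ideal gas, T constant).
W = nRT ln(V₂/V₁) = 2.77×8.314×302×ln(0.341) = -7480 J.
Q = ΔU + W = -7480 J.
State after step 1: P = 713 kPa, V = 9.75 L, T = 302 K.
Step 2 — Polytropic n=1.59: T₂ = T₁(V₁/V₂)^(n−1) = 302×(6.55)^0.59 = 915 K; P₂ = P₁(V₁/V₂)^n = 14100 kPa.
W = (P₁V₁−P₂V₂)/(n−1) = (713×9.75−14100×1.49)/0.59 = -23900 J.
ΔU = nCvΔT = 2.77×12.5×(915−302) = 21200 J.
Q = ΔU + W = -2750 J.
Net over both steps: W = -31400 J, Q = -10200 J, ΔU = 21200 J.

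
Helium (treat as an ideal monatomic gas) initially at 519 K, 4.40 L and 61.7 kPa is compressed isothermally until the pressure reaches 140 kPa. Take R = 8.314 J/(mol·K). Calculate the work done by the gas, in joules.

n = P₁V₁/(RT₁) = 61.7×4.40/(8.314×519) = 0.0629 mol.
Isothermal: T stays 519 K; PV = const ⇒ V₂ = 1.94 L, P₂ = 140 kPa.
W = nRT ln(V₂/V₁) = 0.0629×8.314×519×ln(0.441) = -222 J.

-222 J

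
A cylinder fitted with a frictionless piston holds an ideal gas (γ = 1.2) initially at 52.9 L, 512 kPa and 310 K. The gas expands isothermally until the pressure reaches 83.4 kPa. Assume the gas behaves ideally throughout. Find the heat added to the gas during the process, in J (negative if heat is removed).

n = P₁V₁/(RT₁) = 512×52.9/(8.314×310) = 10.5 mol.
Isothermal: T stays 310 K; PV = const ⇒ V₂ = 325 L, P₂ = 83.4 kPa.
ΔU = 0 (ideal gas, T constant).
W = nRT ln(V₂/V₁) = 10.5×8.314×310×ln(6.14) = 49200 J.
Q = ΔU + W = 49200 J.

49200 J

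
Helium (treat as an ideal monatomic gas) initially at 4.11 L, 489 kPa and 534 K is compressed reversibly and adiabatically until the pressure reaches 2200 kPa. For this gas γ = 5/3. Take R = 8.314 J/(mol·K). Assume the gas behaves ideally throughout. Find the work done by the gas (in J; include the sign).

-2490 J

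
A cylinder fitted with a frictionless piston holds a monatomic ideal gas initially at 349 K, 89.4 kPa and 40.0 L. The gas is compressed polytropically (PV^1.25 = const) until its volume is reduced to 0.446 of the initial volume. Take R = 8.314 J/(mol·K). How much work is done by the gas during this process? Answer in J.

n = P₁V₁/(RT₁) = 89.4×40.0/(8.314×349) = 1.23 mol.
Polytropic n=1.25: T₂ = T₁(V₁/V₂)^(n−1) = 349×(2.24)^0.25 = 427 K; P₂ = P₁(V₁/V₂)^n = 245 kPa.
W = (P₁V₁−P₂V₂)/(n−1) = (89.4×40.0−245×17.8)/0.25 = -3200 J.

-3200 J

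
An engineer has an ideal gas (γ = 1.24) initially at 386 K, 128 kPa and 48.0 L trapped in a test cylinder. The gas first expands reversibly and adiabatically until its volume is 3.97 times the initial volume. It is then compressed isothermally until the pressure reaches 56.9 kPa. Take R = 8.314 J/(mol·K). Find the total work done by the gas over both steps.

3250 J

n = P₁V₁/(RT₁) = 128×48.0/(8.314×386) = 1.91 mol.
Step 1 — Adiabatic: TV^(γ−1) = const ⇒ T₂ = 386×(0.252)^0.240 = 277 K; PV^γ = const ⇒ P₂ = 23.2 kPa.
ΔU = nCvΔT = 1.91×34.6×(277−386) = -7210 J.
Q = 0 for an adiabatic process, so W = −ΔU = 7210 J.
State after step 1: P = 23.2 kPa, V = 191 L, T = 277 K.
Step 2 — Isothermal: T stays 277 K; PV = const ⇒ V₂ = 77.6 L, P₂ = 56.9 kPa.
ΔU = 0 (ideal gas, T constant).
W = nRT ln(V₂/V₁) = 1.91×8.314×277×ln(0.407) = -3970 J.
Q = ΔU + W = -3970 J.
Net over both steps: W = 3250 J, Q = -3970 J, ΔU = -7210 J.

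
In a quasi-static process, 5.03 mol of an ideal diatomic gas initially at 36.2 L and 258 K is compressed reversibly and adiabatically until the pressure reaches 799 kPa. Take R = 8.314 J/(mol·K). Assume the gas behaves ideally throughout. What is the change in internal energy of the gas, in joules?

8780 J

P₁ = nRT₁/V₁ = 5.03×8.314×258/36.2 = 298 kPa.
Adiabatic: T₂/T₁ = (P₂/P₁)^((γ−1)/γ) ⇒ T₂ = 258×(2.68)^0.286 = 342 K; V₂ = 17.9 L.
For an ideal gas ΔU = nCvΔT with Cv = (5/2)R = 20.8 J/(mol·K).
ΔU = 5.03×20.8×(342−258) = 8780 J.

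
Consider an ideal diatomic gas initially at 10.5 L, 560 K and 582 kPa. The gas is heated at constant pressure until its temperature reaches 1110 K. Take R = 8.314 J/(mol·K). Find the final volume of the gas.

Isobaric: P stays 582 kPa; V/T = const ⇒ T₂ = 1110 K, V₂ = 20.8 L.

20.8 L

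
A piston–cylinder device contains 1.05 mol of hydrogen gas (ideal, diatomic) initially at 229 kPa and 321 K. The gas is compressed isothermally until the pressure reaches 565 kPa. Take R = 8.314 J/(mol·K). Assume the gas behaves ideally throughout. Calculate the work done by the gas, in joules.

-2530 J

V₁ = nRT₁/P₁ = 1.05×8.314×321/229 = 12.2 L.
Isothermal: T stays 321 K; PV = const ⇒ V₂ = 4.96 L, P₂ = 565 kPa.
W = nRT ln(V₂/V₁) = 1.05×8.314×321×ln(0.405) = -2530 J.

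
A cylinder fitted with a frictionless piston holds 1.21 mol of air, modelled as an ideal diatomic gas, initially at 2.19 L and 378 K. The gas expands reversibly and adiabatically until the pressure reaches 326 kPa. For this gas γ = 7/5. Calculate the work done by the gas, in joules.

3610 J

P₁ = nRT₁/V₁ = 1.21×8.314×378/2.19 = 1740 kPa.
Adiabatic: T₂/T₁ = (P₂/P₁)^((γ−1)/γ) ⇒ T₂ = 378×(0.188)^0.286 = 234 K; V₂ = 7.23 L.
ΔU = nCvΔT = 1.21×20.8×(234−378) = -3610 J.
Q = 0 for an adiabatic process, so W = −ΔU = 3610 J.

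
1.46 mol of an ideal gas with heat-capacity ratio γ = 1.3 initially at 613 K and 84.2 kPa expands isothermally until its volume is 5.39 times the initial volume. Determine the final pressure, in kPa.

15.6 kPa

V₁ = nRT₁/P₁ = 1.46×8.314×613/84.2 = 88.4 L.
Isothermal: T stays 613 K; PV = const ⇒ V₂ = 476 L, P₂ = 15.6 kPa.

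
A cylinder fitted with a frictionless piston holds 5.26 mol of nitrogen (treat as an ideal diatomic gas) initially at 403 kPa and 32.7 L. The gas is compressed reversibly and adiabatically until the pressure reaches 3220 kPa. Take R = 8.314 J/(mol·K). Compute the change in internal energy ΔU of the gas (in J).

26700 J

T₁ = P₁V₁/(nR) = 403×32.7/(5.26×8.314) = 301 K.
Adiabatic: T₂/T₁ = (P₂/P₁)^((γ−1)/γ) ⇒ T₂ = 301×(7.99)^0.286 = 546 K; V₂ = 7.41 L.
For an ideal gas ΔU = nCvΔT with Cv = (5/2)R = 20.8 J/(mol·K).
ΔU = 5.26×20.8×(546−301) = 26700 J.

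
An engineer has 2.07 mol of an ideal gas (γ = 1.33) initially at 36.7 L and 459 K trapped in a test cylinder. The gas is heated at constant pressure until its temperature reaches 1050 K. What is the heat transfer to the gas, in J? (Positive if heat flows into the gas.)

41000 J

P₁ = nRT₁/V₁ = 2.07×8.314×459/36.7 = 215 kPa.
Isobaric: P stays 215 kPa; V/T = const ⇒ T₂ = 1050 K, V₂ = 84.0 L.
W = PΔV = 215×(84.0−36.7) kPa·L = 10200 J.
ΔU = nCvΔT = 2.07×25.2×(1050−459) = 30800 J.
Q = ΔU + W = nCpΔT = 41000 J.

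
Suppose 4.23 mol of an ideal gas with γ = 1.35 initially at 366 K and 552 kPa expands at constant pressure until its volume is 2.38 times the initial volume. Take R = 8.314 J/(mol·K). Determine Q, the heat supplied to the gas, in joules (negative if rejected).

V₁ = nRT₁/P₁ = 4.23×8.314×366/552 = 23.3 L.
Isobaric: P stays 552 kPa; V/T = const ⇒ T₂ = 871 K, V₂ = 55.5 L.
W = PΔV = 552×(55.5−23.3) kPa·L = 17800 J.
ΔU = nCvΔT = 4.23×23.8×(871−366) = 50800 J.
Q = ΔU + W = nCpΔT = 68500 J.

68500 J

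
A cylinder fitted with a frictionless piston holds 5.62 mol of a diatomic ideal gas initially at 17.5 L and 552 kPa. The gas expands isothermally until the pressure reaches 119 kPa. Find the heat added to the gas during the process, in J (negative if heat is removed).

14800 J

T₁ = P₁V₁/(nR) = 552×17.5/(5.62×8.314) = 207 K.
Isothermal: T stays 207 K; PV = const ⇒ V₂ = 81.2 L, P₂ = 119 kPa.
ΔU = 0 (ideal gas, T constant).
W = nRT ln(V₂/V₁) = 5.62×8.314×207×ln(4.64) = 14800 J.
Q = ΔU + W = 14800 J.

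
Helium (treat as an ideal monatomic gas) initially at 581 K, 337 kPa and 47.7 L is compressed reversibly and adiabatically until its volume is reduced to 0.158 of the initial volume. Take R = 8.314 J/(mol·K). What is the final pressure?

Adiabatic: TV^(γ−1) = const ⇒ T₂ = 581×(6.33)^0.667 = 1990 K; PV^γ = const ⇒ P₂ = 7300 kPa.

7300 kPa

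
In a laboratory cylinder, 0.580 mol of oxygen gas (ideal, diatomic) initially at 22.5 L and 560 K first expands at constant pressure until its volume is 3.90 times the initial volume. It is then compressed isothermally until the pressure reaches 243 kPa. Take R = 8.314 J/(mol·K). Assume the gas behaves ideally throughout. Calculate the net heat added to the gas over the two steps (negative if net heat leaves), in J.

P₁ = nRT₁/V₁ = 0.580×8.314×560/22.5 = 120 kPa.
Step 1 — Isobaric: P stays 120 kPa; V/T = const ⇒ T₂ = 2180 K, V₂ = 87.8 L.
W = PΔV = 120×(87.8−22.5) kPa·L = 7830 J.
ΔU = nCvΔT = 0.580×20.8×(2180−560) = 19600 J.
Q = ΔU + W = nCpΔT = 27400 J.
State after step 1: P = 120 kPa, V = 87.8 L, T = 2180 K.
Step 2 — Isothermal: T stays 2180 K; PV = const ⇒ V₂ = 43.3 L, P₂ = 243 kPa.
ΔU = 0 (ideal gas, T constant).
W = nRT ln(V₂/V₁) = 0.580×8.314×2180×ln(0.494) = -7430 J.
Q = ΔU + W = -7430 J.
Net over both steps: W = 402 J, Q = 20000 J, ΔU = 19600 J.

20000 J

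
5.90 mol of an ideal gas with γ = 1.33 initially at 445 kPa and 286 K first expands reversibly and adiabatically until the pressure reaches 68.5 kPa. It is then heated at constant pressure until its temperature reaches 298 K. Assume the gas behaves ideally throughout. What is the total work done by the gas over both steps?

21600 J

V₁ = nRT₁/P₁ = 5.90×8.314×286/445 = 31.5 L.
Step 1 — Adiabatic: T₂/T₁ = (P₂/P₁)^((γ−1)/γ) ⇒ T₂ = 286×(0.154)^0.248 = 180 K; V₂ = 129 L.
ΔU = nCvΔT = 5.90×25.2×(180−286) = -15800 J.
Q = 0 for an adiabatic process, so W = −ΔU = 15800 J.
State after step 1: P = 68.5 kPa, V = 129 L, T = 180 K.
Step 2 — Isobaric: P stays 68.5 kPa; V/T = const ⇒ T₂ = 298 K, V₂ = 213 L.
W = PΔV = 68.5×(213−129) kPa·L = 5800 J.
ΔU = nCvΔT = 5.90×25.2×(298−180) = 17600 J.
Q = ΔU + W = nCpΔT = 23400 J.
Net over both steps: W = 21600 J, Q = 23400 J, ΔU = 1780 J.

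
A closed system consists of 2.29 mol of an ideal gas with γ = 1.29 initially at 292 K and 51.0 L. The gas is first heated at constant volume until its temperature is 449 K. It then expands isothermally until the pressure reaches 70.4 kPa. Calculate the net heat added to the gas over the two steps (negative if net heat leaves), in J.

P₁ = nRT₁/V₁ = 2.29×8.314×292/51.0 = 109 kPa.
Step 1 — Isochoric: V stays 51.0 L; P/T = const ⇒ T₂ = 449 K, P₂ = 168 kPa.
W = 0 (no volume change).
ΔU = nCvΔT = 2.29×28.7×(449−292) = 10300 J.
Q = ΔU = 10300 J.
State after step 1: P = 168 kPa, V = 51.0 L, T = 449 K.
Step 2 — Isothermal: T stays 449 K; PV = const ⇒ V₂ = 121 L, P₂ = 70.4 kPa.
ΔU = 0 (ideal gas, T constant).
W = nRT ln(V₂/V₁) = 2.29×8.314×449×ln(2.38) = 7420 J.
Q = ΔU + W = 7420 J.
Net over both steps: W = 7420 J, Q = 17700 J, ΔU = 10300 J.

17700 J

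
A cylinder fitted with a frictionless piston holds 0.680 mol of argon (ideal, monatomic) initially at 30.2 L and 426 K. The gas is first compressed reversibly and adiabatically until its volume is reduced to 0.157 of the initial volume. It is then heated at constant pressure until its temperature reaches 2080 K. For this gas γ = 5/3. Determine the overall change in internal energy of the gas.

P₁ = nRT₁/V₁ = 0.680×8.314×426/30.2 = 79.7 kPa.
Step 1 — Adiabatic: TV^(γ−1) = const ⇒ T₂ = 426×(6.37)^0.667 = 1460 K; PV^γ = const ⇒ P₂ = 1750 kPa.
ΔU = nCvΔT = 0.680×12.5×(1460−426) = 8800 J.
Q = 0 for an adiabatic process, so W = −ΔU = -8800 J.
State after step 1: P = 1750 kPa, V = 4.74 L, T = 1460 K.
Step 2 — Isobaric: P stays 1750 kPa; V/T = const ⇒ T₂ = 2080 K, V₂ = 6.74 L.
W = PΔV = 1750×(6.74−4.74) kPa·L = 3480 J.
ΔU = nCvΔT = 0.680×12.5×(2080−1460) = 5230 J.
Q = ΔU + W = nCpΔT = 8710 J.
Net over both steps: W = -5320 J, Q = 8710 J, ΔU = 14000 J.

14000 J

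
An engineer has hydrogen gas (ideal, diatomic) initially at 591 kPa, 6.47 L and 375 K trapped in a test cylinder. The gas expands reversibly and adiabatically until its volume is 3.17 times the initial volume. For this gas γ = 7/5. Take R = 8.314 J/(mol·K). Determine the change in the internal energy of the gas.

-3530 J

n = P₁V₁/(RT₁) = 591×6.47/(8.314×375) = 1.23 mol.
Adiabatic: TV^(γ−1) = const ⇒ T₂ = 375×(0.315)^0.400 = 236 K; PV^γ = const ⇒ P₂ = 118 kPa.
For an ideal gas ΔU = nCvΔT with Cv = (5/2)R = 20.8 J/(mol·K).
ΔU = 1.23×20.8×(236−375) = -3530 J.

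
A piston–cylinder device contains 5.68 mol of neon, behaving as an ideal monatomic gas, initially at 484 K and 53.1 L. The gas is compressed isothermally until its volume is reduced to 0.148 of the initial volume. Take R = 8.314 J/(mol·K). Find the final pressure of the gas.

2910 kPa

P₁ = nRT₁/V₁ = 5.68×8.314×484/53.1 = 430 kPa.
Isothermal: T stays 484 K; PV = const ⇒ V₂ = 7.86 L, P₂ = 2910 kPa.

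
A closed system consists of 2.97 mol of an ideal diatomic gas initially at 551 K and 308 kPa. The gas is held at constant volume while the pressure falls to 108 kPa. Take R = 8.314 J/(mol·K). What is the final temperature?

193 K

V₁ = nRT₁/P₁ = 2.97×8.314×551/308 = 44.2 L.
Isochoric: V stays 44.2 L; P/T = const ⇒ T₂ = 193 K, P₂ = 108 kPa.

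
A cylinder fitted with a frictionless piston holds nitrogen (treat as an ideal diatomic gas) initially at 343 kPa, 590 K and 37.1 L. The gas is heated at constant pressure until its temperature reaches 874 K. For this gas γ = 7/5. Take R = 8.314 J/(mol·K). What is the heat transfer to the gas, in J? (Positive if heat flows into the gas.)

21400 J

n = P₁V₁/(RT₁) = 343×37.1/(8.314×590) = 2.59 mol.
Isobaric: P stays 343 kPa; V/T = const ⇒ T₂ = 874 K, V₂ = 55.0 L.
W = PΔV = 343×(55.0−37.1) kPa·L = 6130 J.
ΔU = nCvΔT = 2.59×20.8×(874−590) = 15300 J.
Q = ΔU + W = nCpΔT = 21400 J.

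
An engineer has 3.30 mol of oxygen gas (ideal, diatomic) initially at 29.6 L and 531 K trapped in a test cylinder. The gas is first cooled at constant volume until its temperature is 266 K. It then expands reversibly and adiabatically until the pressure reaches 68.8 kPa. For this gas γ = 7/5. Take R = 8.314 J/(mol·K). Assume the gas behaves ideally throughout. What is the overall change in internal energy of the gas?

P₁ = nRT₁/V₁ = 3.30×8.314×531/29.6 = 492 kPa.
Step 1 — Isochoric: V stays 29.6 L; P/T = const ⇒ T₂ = 266 K, P₂ = 247 kPa.
W = 0 (no volume change).
ΔU = nCvΔT = 3.30×20.8×(266−531) = -18200 J.
Q = ΔU = -18200 J.
State after step 1: P = 247 kPa, V = 29.6 L, T = 266 K.
Step 2 — Adiabatic: T₂/T₁ = (P₂/P₁)^((γ−1)/γ) ⇒ T₂ = 266×(0.279)^0.286 = 185 K; V₂ = 73.7 L.
ΔU = nCvΔT = 3.30×20.8×(185−266) = -5580 J.
Q = 0 for an adiabatic process, so W = −ΔU = 5580 J.
Net over both steps: W = 5580 J, Q = -18200 J, ΔU = -23800 J.

-23800 J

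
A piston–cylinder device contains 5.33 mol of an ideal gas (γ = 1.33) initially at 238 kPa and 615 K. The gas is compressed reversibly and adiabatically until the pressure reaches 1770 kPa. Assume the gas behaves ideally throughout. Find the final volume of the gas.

V₁ = nRT₁/P₁ = 5.33×8.314×615/238 = 115 L.
Adiabatic: T₂/T₁ = (P₂/P₁)^((γ−1)/γ) ⇒ T₂ = 615×(7.44)^0.248 = 1010 K; V₂ = 25.3 L.

25.3 L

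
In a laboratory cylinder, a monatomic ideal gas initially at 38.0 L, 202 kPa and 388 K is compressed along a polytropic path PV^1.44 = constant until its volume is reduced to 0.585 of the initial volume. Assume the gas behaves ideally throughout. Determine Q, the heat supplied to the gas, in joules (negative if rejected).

-1580 J

n = P₁V₁/(RT₁) = 202×38.0/(8.314×388) = 2.38 mol.
Polytropic n=1.44: T₂ = T₁(V₁/V₂)^(n−1) = 388×(1.71)^0.44 = 491 K; P₂ = P₁(V₁/V₂)^n = 437 kPa.
W = (P₁V₁−P₂V₂)/(n−1) = (202×38.0−437×22.2)/0.44 = -4640 J.
ΔU = nCvΔT = 2.38×12.5×(491−388) = 3060 J.
Q = ΔU + W = -1580 J.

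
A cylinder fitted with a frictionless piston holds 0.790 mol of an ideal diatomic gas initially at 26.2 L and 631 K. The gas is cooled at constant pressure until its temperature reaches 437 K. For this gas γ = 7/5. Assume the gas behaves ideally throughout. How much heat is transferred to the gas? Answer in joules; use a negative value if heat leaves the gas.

-4460 J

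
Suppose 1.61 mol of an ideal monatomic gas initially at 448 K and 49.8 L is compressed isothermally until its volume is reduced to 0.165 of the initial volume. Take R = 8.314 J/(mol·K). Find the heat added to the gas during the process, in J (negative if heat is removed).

-10800 J

P₁ = nRT₁/V₁ = 1.61×8.314×448/49.8 = 120 kPa.
Isothermal: T stays 448 K; PV = const ⇒ V₂ = 8.22 L, P₂ = 730 kPa.
ΔU = 0 (ideal gas, T constant).
W = nRT ln(V₂/V₁) = 1.61×8.314×448×ln(0.165) = -10800 J.
Q = ΔU + W = -10800 J.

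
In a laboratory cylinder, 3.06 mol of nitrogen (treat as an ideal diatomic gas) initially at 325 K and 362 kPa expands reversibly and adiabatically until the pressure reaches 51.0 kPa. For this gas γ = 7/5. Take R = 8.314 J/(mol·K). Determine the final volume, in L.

92.6 L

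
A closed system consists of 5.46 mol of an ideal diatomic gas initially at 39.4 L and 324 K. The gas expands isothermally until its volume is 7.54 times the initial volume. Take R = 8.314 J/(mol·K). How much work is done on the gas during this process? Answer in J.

P₁ = nRT₁/V₁ = 5.46×8.314×324/39.4 = 373 kPa.
Isothermal: T stays 324 K; PV = const ⇒ V₂ = 297 L, P₂ = 49.5 kPa.
W = nRT ln(V₂/V₁) = 5.46×8.314×324×ln(7.54) = 29700 J.
Work done on the gas = −W_by = -29700 J.

-29700 J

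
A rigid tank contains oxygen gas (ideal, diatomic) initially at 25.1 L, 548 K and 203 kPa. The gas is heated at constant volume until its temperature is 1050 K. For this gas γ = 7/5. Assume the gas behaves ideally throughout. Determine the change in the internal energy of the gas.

n = P₁V₁/(RT₁) = 203×25.1/(8.314×548) = 1.12 mol.
Isochoric: V stays 25.1 L; P/T = const ⇒ T₂ = 1050 K, P₂ = 389 kPa.
For an ideal gas ΔU = nCvΔT with Cv = (5/2)R = 20.8 J/(mol·K).
ΔU = 1.12×20.8×(1050−548) = 11700 J.

11700 J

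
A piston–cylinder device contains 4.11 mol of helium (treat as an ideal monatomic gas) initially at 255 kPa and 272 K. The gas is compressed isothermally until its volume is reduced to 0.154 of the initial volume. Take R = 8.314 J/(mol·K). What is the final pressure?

1660 kPa

V₁ = nRT₁/P₁ = 4.11×8.314×272/255 = 36.4 L.
Isothermal: T stays 272 K; PV = const ⇒ V₂ = 5.61 L, P₂ = 1660 kPa.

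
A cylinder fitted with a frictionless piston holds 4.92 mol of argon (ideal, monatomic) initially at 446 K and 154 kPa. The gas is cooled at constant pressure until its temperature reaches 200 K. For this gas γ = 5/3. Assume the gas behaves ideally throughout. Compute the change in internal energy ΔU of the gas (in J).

V₁ = nRT₁/P₁ = 4.92×8.314×446/154 = 118 L.
Isobaric: P stays 154 kPa; V/T = const ⇒ T₂ = 200 K, V₂ = 53.1 L.
For an ideal gas ΔU = nCvΔT with Cv = (3/2)R = 12.5 J/(mol·K).
ΔU = 4.92×12.5×(200−446) = -15100 J.

-15100 J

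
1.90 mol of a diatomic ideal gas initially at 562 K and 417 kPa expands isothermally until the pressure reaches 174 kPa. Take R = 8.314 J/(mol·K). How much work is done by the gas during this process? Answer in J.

7760 J

V₁ = nRT₁/P₁ = 1.90×8.314×562/417 = 21.3 L.
Isothermal: T stays 562 K; PV = const ⇒ V₂ = 51.0 L, P₂ = 174 kPa.
W = nRT ln(V₂/V₁) = 1.90×8.314×562×ln(2.40) = 7760 J.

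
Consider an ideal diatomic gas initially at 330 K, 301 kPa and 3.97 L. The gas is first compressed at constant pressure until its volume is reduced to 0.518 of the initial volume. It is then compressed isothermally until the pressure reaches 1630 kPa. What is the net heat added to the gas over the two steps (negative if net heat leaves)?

n = P₁V₁/(RT₁) = 301×3.97/(8.314×330) = 0.436 mol.
Step 1 — Isobaric: P stays 301 kPa; V/T = const ⇒ T₂ = 171 K, V₂ = 2.06 L.
W = PΔV = 301×(2.06−3.97) kPa·L = -576 J.
ΔU = nCvΔT = 0.436×20.8×(171−330) = -1440 J.
Q = ΔU + W = nCpΔT = -2020 J.
State after step 1: P = 301 kPa, V = 2.06 L, T = 171 K.
Step 2 — Isothermal: T stays 171 K; PV = const ⇒ V₂ = 0.380 L, P₂ = 1630 kPa.
ΔU = 0 (ideal gas, T constant).
W = nRT ln(V₂/V₁) = 0.436×8.314×171×ln(0.185) = -1050 J.
Q = ΔU + W = -1050 J.
Net over both steps: W = -1620 J, Q = -3060 J, ΔU = -1440 J.

-3060 J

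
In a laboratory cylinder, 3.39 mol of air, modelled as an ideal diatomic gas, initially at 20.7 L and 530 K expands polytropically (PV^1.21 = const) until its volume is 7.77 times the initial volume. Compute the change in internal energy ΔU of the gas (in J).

P₁ = nRT₁/V₁ = 3.39×8.314×530/20.7 = 722 kPa.
Polytropic n=1.21: T₂ = T₁(V₁/V₂)^(n−1) = 530×(0.129)^0.21 = 345 K; P₂ = P₁(V₁/V₂)^n = 60.4 kPa.
For an ideal gas ΔU = nCvΔT with Cv = (5/2)R = 20.8 J/(mol·K).
ΔU = 3.39×20.8×(345−530) = -13100 J.

-13100 J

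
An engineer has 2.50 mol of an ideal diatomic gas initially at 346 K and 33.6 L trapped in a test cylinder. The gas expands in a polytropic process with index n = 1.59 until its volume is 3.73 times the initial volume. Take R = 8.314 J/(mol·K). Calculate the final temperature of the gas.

159 K

P₁ = nRT₁/V₁ = 2.50×8.314×346/33.6 = 214 kPa.
Polytropic n=1.59: T₂ = T₁(V₁/V₂)^(n−1) = 346×(0.268)^0.59 = 159 K; P₂ = P₁(V₁/V₂)^n = 26.4 kPa.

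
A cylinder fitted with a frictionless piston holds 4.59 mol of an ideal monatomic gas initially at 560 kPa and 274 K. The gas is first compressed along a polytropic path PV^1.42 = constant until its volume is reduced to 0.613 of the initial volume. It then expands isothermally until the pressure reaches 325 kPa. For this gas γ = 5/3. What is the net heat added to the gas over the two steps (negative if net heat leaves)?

13800 J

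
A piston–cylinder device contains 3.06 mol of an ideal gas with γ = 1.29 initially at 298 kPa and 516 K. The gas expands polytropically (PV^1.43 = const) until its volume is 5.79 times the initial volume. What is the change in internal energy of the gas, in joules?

-24000 J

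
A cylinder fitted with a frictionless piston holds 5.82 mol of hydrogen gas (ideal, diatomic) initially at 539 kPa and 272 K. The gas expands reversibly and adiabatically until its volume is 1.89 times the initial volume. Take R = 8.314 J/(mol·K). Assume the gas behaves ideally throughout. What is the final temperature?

211 K

V₁ = nRT₁/P₁ = 5.82×8.314×272/539 = 24.4 L.
Adiabatic: TV^(γ−1) = const ⇒ T₂ = 272×(0.529)^0.400 = 211 K; PV^γ = const ⇒ P₂ = 221 kPa.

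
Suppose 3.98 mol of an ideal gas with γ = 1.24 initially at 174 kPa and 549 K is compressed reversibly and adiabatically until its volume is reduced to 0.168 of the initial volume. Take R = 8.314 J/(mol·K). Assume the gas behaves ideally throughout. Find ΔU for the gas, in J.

40400 J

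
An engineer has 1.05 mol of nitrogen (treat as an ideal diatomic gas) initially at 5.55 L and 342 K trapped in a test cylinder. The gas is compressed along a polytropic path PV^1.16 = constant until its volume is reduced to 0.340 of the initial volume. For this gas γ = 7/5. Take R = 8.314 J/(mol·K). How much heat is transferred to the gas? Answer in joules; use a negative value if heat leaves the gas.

-2110 J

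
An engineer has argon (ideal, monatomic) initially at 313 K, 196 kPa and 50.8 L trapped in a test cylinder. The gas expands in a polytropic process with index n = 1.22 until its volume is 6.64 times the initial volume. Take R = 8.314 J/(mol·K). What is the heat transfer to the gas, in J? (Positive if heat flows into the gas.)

n = P₁V₁/(RT₁) = 196×50.8/(8.314×313) = 3.83 mol.
Polytropic n=1.22: T₂ = T₁(V₁/V₂)^(n−1) = 313×(0.151)^0.22 = 206 K; P₂ = P₁(V₁/V₂)^n = 19.5 kPa.
W = (P₁V₁−P₂V₂)/(n−1) = (196×50.8−19.5×337)/0.22 = 15400 J.
ΔU = nCvΔT = 3.83×12.5×(206−313) = -5090 J.
Q = ΔU + W = 10300 J.

10300 J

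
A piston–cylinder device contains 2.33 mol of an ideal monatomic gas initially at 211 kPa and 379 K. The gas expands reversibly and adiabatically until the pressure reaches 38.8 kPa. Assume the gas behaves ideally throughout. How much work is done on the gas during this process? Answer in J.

-5420 J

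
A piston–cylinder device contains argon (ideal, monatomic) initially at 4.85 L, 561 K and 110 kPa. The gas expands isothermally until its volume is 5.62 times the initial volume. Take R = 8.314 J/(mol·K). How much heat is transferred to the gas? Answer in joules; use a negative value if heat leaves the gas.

n = P₁V₁/(RT₁) = 110×4.85/(8.314×561) = 0.114 mol.
Isothermal: T stays 561 K; PV = const ⇒ V₂ = 27.3 L, P₂ = 19.6 kPa.
ΔU = 0 (ideal gas, T constant).
W = nRT ln(V₂/V₁) = 0.114×8.314×561×ln(5.62) = 921 J.
Q = ΔU + W = 921 J.

921 J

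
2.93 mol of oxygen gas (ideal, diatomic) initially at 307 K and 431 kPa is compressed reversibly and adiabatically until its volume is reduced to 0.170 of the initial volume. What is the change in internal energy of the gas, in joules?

V₁ = nRT₁/P₁ = 2.93×8.314×307/431 = 17.4 L.
Adiabatic: TV^(γ−1) = const ⇒ T₂ = 307×(5.88)^0.400 = 624 K; PV^γ = const ⇒ P₂ = 5150 kPa.
For an ideal gas ΔU = nCvΔT with Cv = (5/2)R = 20.8 J/(mol·K).
ΔU = 2.93×20.8×(624−307) = 19300 J.

19300 J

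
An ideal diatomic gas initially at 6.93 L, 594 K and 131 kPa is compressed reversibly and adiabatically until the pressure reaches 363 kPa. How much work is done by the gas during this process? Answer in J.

-767 J

n = P₁V₁/(RT₁) = 131×6.93/(8.314×594) = 0.184 mol.
Adiabatic: T₂/T₁ = (P₂/P₁)^((γ−1)/γ) ⇒ T₂ = 594×(2.77)^0.286 = 795 K; V₂ = 3.35 L.
ΔU = nCvΔT = 0.184×20.8×(795−594) = 767 J.
Q = 0 for an adiabatic process, so W = −ΔU = -767 J.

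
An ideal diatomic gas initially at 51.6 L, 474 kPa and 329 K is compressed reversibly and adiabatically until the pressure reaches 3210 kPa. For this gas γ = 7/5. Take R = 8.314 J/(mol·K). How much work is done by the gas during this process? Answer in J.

-44500 J

n = P₁V₁/(RT₁) = 474×51.6/(8.314×329) = 8.94 mol.
Adiabatic: T₂/T₁ = (P₂/P₁)^((γ−1)/γ) ⇒ T₂ = 329×(6.77)^0.286 = 568 K; V₂ = 13.2 L.
ΔU = nCvΔT = 8.94×20.8×(568−329) = 44500 J.
Q = 0 for an adiabatic process, so W = −ΔU = -44500 J.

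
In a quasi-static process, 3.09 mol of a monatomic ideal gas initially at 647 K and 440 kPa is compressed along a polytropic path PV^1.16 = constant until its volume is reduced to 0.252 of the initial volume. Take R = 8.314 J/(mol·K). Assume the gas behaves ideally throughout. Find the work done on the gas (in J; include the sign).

V₁ = nRT₁/P₁ = 3.09×8.314×647/440 = 37.8 L.
Polytropic n=1.16: T₂ = T₁(V₁/V₂)^(n−1) = 647×(3.97)^0.16 = 807 K; P₂ = P₁(V₁/V₂)^n = 2180 kPa.
W = (P₁V₁−P₂V₂)/(n−1) = (440×37.8−2180×9.52)/0.16 = -25600 J.
Work done on the gas = −W_by = 25600 J.

25600 J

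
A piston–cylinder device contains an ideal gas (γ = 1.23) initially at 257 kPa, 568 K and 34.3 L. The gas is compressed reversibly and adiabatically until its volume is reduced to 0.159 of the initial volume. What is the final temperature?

Adiabatic: TV^(γ−1) = const ⇒ T₂ = 568×(6.29)^0.230 = 867 K; PV^γ = const ⇒ P₂ = 2470 kPa.

867 K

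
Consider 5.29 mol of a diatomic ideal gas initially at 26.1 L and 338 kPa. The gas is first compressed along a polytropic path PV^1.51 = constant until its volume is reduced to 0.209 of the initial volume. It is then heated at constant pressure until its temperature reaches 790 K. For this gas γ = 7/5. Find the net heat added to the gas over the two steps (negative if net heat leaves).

T₁ = P₁V₁/(nR) = 338×26.1/(5.29×8.314) = 201 K.
Step 1 — Polytropic n=1.51: T₂ = T₁(V₁/V₂)^(n−1) = 201×(4.78)^0.51 = 446 K; P₂ = P₁(V₁/V₂)^n = 3590 kPa.
W = (P₁V₁−P₂V₂)/(n−1) = (338×26.1−3590×5.45)/0.51 = -21100 J.
ΔU = nCvΔT = 5.29×20.8×(446−201) = 26900 J.
Q = ΔU + W = 5810 J.
State after step 1: P = 3590 kPa, V = 5.45 L, T = 446 K.
Step 2 — Isobaric: P stays 3590 kPa; V/T = const ⇒ T₂ = 790 K, V₂ = 9.67 L.
W = PΔV = 3590×(9.67−5.45) kPa·L = 15100 J.
ΔU = nCvΔT = 5.29×20.8×(790−446) = 37900 J.
Q = ΔU + W = nCpΔT = 53000 J.
Net over both steps: W = -5990 J, Q = 58800 J, ΔU = 64800 J.

58800 J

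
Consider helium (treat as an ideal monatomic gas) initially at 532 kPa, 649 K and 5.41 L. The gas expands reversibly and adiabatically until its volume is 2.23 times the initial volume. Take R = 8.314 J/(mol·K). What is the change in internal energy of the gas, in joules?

-1790 J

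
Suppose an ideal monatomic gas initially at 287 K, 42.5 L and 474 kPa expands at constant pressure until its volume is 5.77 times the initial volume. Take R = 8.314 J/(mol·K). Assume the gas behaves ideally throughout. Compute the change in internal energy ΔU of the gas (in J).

n = P₁V₁/(RT₁) = 474×42.5/(8.314×287) = 8.44 mol.
Isobaric: P stays 474 kPa; V/T = const ⇒ T₂ = 1660 K, V₂ = 245 L.
For an ideal gas ΔU = nCvΔT with Cv = (3/2)R = 12.5 J/(mol·K).
ΔU = 8.44×12.5×(1660−287) = 144000 J.

144000 J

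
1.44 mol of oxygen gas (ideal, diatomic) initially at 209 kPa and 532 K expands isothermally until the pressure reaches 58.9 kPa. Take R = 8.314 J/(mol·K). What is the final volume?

V₁ = nRT₁/P₁ = 1.44×8.314×532/209 = 30.5 L.
Isothermal: T stays 532 K; PV = const ⇒ V₂ = 108 L, P₂ = 58.9 kPa.

108 L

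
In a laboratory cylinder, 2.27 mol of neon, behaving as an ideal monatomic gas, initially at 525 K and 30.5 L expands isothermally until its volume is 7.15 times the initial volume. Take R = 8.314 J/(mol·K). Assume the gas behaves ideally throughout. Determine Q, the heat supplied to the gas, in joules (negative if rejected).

P₁ = nRT₁/V₁ = 2.27×8.314×525/30.5 = 325 kPa.
Isothermal: T stays 525 K; PV = const ⇒ V₂ = 218 L, P₂ = 45.4 kPa.
ΔU = 0 (ideal gas, T constant).
W = nRT ln(V₂/V₁) = 2.27×8.314×525×ln(7.15) = 19500 J.
Q = ΔU + W = 19500 J.

19500 J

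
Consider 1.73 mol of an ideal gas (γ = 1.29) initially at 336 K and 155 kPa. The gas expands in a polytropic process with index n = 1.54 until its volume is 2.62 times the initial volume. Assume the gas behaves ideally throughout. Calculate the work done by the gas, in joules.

V₁ = nRT₁/P₁ = 1.73×8.314×336/155 = 31.2 L.
Polytropic n=1.54: T₂ = T₁(V₁/V₂)^(n−1) = 336×(0.382)^0.54 = 200 K; P₂ = P₁(V₁/V₂)^n = 35.2 kPa.
W = (P₁V₁−P₂V₂)/(n−1) = (155×31.2−35.2×81.7)/0.54 = 3630 J.

3630 J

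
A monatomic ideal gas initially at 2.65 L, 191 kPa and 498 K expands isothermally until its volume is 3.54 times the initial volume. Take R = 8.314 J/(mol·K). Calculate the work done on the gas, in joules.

-640 J

n = P₁V₁/(RT₁) = 191×2.65/(8.314×498) = 0.122 mol.
Isothermal: T stays 498 K; PV = const ⇒ V₂ = 9.38 L, P₂ = 54.0 kPa.
W = nRT ln(V₂/V₁) = 0.122×8.314×498×ln(3.54) = 640 J.
Work done on the gas = −W_by = -640 J.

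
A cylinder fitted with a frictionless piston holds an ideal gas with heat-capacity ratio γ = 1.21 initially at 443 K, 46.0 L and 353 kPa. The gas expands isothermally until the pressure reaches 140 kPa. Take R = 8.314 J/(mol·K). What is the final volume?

116 L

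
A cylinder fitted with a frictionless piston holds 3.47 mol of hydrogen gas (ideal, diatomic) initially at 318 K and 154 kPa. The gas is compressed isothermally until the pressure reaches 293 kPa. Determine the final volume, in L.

V₁ = nRT₁/P₁ = 3.47×8.314×318/154 = 59.6 L.
Isothermal: T stays 318 K; PV = const ⇒ V₂ = 31.3 L, P₂ = 293 kPa.

31.3 L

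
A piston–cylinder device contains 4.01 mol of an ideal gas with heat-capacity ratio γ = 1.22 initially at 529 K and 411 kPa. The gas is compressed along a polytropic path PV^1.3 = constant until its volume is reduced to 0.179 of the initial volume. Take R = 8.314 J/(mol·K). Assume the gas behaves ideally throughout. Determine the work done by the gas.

V₁ = nRT₁/P₁ = 4.01×8.314×529/411 = 42.9 L.
Polytropic n=1.3: T₂ = T₁(V₁/V₂)^(n−1) = 529×(5.59)^0.30 = 886 K; P₂ = P₁(V₁/V₂)^n = 3850 kPa.
W = (P₁V₁−P₂V₂)/(n−1) = (411×42.9−3850×7.68)/0.30 = -39700 J.

-39700 J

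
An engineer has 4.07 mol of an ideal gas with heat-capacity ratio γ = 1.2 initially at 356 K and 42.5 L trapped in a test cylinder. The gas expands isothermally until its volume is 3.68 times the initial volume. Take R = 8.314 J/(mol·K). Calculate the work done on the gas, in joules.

P₁ = nRT₁/V₁ = 4.07×8.314×356/42.5 = 283 kPa.
Isothermal: T stays 356 K; PV = const ⇒ V₂ = 156 L, P₂ = 77.0 kPa.
W = nRT ln(V₂/V₁) = 4.07×8.314×356×ln(3.68) = 15700 J.
Work done on the gas = −W_by = -15700 J.

-15700 J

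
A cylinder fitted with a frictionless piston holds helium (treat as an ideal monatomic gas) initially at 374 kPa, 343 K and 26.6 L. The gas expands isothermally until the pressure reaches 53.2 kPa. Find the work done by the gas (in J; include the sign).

19400 J

n = P₁V₁/(RT₁) = 374×26.6/(8.314×343) = 3.49 mol.
Isothermal: T stays 343 K; PV = const ⇒ V₂ = 187 L, P₂ = 53.2 kPa.
W = nRT ln(V₂/V₁) = 3.49×8.314×343×ln(7.03) = 19400 J.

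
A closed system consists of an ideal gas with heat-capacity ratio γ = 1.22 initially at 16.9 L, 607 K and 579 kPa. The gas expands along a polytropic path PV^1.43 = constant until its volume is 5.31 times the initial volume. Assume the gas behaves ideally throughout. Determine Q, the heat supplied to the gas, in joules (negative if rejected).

-11100 J

n = P₁V₁/(RT₁) = 579×16.9/(8.314×607) = 1.94 mol.
Polytropic n=1.43: T₂ = T₁(V₁/V₂)^(n−1) = 607×(0.188)^0.43 = 296 K; P₂ = P₁(V₁/V₂)^n = 53.2 kPa.
W = (P₁V₁−P₂V₂)/(n−1) = (579×16.9−53.2×89.7)/0.43 = 11700 J.
ΔU = nCvΔT = 1.94×37.8×(296−607) = -22800 J.
Q = ΔU + W = -11100 J.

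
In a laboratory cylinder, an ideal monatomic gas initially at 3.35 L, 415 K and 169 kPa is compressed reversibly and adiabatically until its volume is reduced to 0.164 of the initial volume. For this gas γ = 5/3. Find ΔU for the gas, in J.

1990 J

n = P₁V₁/(RT₁) = 169×3.35/(8.314×415) = 0.164 mol.
Adiabatic: TV^(γ−1) = const ⇒ T₂ = 415×(6.10)^0.667 = 1390 K; PV^γ = const ⇒ P₂ = 3440 kPa.
For an ideal gas ΔU = nCvΔT with Cv = (3/2)R = 12.5 J/(mol·K).
ΔU = 0.164×12.5×(1390−415) = 1990 J.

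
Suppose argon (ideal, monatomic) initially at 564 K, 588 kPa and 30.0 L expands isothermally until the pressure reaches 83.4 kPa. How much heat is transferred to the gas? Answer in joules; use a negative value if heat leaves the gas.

34500 J

n = P₁V₁/(RT₁) = 588×30.0/(8.314×564) = 3.76 mol.
Isothermal: T stays 564 K; PV = const ⇒ V₂ = 212 L, P₂ = 83.4 kPa.
ΔU = 0 (ideal gas, T constant).
W = nRT ln(V₂/V₁) = 3.76×8.314×564×ln(7.05) = 34500 J.
Q = ΔU + W = 34500 J.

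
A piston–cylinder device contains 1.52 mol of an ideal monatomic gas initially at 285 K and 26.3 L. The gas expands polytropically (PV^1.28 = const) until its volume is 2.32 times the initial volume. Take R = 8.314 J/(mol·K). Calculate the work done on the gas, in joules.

P₁ = nRT₁/V₁ = 1.52×8.314×285/26.3 = 137 kPa.
Polytropic n=1.28: T₂ = T₁(V₁/V₂)^(n−1) = 285×(0.431)^0.28 = 225 K; P₂ = P₁(V₁/V₂)^n = 46.6 kPa.
W = (P₁V₁−P₂V₂)/(n−1) = (137×26.3−46.6×61.0)/0.28 = 2700 J.
Work done on the gas = −W_by = -2700 J.

-2700 J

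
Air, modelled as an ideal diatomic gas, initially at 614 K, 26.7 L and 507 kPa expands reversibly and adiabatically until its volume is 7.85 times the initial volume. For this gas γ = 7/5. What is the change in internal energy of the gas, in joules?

-19000 J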